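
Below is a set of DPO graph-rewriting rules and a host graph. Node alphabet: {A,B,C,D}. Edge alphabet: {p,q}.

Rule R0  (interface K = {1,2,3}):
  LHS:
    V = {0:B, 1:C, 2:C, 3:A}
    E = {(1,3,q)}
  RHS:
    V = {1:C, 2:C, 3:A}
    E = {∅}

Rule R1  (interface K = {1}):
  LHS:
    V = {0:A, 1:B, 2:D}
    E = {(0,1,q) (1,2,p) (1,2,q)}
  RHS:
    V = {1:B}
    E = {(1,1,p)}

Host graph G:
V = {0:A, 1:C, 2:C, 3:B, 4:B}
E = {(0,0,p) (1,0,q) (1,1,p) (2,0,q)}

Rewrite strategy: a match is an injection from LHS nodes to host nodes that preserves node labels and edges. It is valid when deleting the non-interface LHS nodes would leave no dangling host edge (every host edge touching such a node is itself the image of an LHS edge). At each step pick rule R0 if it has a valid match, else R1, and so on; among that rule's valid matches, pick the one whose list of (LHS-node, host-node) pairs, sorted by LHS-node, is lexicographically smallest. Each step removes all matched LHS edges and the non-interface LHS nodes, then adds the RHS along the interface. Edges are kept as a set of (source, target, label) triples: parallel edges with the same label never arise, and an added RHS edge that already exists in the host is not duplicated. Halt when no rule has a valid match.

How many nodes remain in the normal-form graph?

Answer: 3

Steps:
start.  V:5 E:4  edges: 0-p->0 1-q->0 1-p->1 2-q->0
1. fire R0 via {0↦3, 1↦1, 2↦2, 3↦0}  →  V:4 E:3  edges: 0-p->0 1-p->1 2-q->0
2. fire R0 via {0↦4, 1↦2, 2↦1, 3↦0}  →  V:3 E:2  edges: 0-p->0 1-p->1
normal form: no rule applies after step 2
NF nodes: {0:A, 1:C, 2:C}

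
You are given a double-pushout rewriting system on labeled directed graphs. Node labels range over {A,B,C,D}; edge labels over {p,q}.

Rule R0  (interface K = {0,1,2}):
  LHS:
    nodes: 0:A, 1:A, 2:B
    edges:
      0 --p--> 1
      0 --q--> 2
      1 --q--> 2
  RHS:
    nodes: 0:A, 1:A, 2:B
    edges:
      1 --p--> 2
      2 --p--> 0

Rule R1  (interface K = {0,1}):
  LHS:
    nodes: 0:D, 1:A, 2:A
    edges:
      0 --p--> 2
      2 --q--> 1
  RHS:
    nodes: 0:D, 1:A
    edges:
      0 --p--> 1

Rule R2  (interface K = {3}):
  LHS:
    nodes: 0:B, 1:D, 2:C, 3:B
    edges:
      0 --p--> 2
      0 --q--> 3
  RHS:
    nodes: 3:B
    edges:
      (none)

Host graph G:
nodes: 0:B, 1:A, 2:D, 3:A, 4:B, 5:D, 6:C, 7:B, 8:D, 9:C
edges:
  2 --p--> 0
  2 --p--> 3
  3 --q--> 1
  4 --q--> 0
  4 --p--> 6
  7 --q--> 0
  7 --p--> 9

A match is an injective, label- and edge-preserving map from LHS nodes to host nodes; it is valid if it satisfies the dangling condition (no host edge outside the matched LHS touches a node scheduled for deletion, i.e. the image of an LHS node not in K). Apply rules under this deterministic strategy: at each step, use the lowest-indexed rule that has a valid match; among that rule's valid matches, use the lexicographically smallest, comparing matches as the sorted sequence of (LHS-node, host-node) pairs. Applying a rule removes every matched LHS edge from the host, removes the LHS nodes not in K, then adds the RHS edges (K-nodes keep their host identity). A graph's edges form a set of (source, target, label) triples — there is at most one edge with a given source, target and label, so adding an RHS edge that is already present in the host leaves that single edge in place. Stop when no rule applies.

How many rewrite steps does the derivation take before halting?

initial: |V|=10 |E|=7  E = 2-p->0 2-p->3 3-q->1 4-q->0 4-p->6 7-q->0 7-p->9
step 1: apply R1 at {0↦2, 1↦1, 2↦3}  → |V|=9 |E|=6  E = 2-p->0 2-p->1 4-q->0 4-p->6 7-q->0 7-p->9
step 2: apply R2 at {0↦4, 1↦5, 2↦6, 3↦0}  → |V|=6 |E|=4  E = 2-p->0 2-p->1 7-q->0 7-p->9
step 3: apply R2 at {0↦7, 1↦8, 2↦9, 3↦0}  → |V|=3 |E|=2  E = 2-p->0 2-p->1
final graph: no rule applies after step 3

Answer: 3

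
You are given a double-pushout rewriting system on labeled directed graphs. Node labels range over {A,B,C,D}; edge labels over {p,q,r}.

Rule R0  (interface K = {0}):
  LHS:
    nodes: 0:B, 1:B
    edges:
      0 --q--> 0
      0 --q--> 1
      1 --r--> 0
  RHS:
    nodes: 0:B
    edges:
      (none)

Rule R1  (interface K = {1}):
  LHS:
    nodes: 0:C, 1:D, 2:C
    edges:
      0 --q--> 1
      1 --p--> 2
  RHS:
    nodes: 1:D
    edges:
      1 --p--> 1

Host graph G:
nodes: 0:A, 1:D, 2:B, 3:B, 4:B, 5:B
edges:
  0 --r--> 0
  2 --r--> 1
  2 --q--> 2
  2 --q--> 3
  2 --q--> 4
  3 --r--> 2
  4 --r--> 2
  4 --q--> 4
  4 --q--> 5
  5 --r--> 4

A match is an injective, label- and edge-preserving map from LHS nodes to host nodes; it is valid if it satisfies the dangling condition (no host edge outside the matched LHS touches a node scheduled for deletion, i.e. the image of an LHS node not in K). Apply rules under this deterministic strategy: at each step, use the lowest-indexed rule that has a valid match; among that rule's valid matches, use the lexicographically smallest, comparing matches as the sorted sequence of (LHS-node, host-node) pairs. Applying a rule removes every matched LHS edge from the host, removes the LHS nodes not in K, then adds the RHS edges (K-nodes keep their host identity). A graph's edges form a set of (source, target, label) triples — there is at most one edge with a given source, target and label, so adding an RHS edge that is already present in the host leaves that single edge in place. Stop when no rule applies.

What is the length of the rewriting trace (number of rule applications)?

[0] host  ⇒  6 nodes, 10 edges  {0-r->0 2-r->1 2-q->2 2-q->3 2-q->4 3-r->2 4-r->2 4-q->4 4-q->5 5-r->4}
[1] R0 @ {0↦2, 1↦3}  ⇒  5 nodes, 7 edges  {0-r->0 2-r->1 2-q->4 4-r->2 4-q->4 4-q->5 5-r->4}
[2] R0 @ {0↦4, 1↦5}  ⇒  4 nodes, 4 edges  {0-r->0 2-r->1 2-q->4 4-r->2}
normal form: no rule applies after step 2

Answer: 2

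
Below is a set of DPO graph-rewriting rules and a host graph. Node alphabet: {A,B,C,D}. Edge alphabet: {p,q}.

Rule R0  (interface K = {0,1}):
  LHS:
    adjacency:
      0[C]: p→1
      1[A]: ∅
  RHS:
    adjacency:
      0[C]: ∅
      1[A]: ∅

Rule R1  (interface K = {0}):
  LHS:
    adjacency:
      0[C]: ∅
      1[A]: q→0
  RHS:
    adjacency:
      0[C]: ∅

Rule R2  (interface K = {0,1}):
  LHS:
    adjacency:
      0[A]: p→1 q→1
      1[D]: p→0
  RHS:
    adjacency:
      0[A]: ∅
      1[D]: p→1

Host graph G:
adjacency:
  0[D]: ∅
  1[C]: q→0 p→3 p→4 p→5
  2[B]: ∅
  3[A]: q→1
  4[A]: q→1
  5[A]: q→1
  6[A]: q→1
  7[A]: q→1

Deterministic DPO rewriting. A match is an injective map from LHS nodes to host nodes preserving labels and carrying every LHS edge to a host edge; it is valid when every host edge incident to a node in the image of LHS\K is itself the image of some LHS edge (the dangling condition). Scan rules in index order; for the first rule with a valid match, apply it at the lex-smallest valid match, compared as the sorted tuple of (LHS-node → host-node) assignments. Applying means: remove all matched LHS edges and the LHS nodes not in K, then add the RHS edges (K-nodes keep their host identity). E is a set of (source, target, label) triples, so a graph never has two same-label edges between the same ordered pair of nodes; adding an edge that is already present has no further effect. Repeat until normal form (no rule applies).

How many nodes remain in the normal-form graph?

initial: |V|=8 |E|=9  E = 1-q->0 1-p->3 1-p->4 1-p->5 3-q->1 4-q->1 5-q->1 6-q->1 7-q->1
step 1: apply R0 at {0↦1, 1↦3}  → |V|=8 |E|=8  E = 1-q->0 1-p->4 1-p->5 3-q->1 4-q->1 5-q->1 6-q->1 7-q->1
step 2: apply R0 at {0↦1, 1↦4}  → |V|=8 |E|=7  E = 1-q->0 1-p->5 3-q->1 4-q->1 5-q->1 6-q->1 7-q->1
step 3: apply R0 at {0↦1, 1↦5}  → |V|=8 |E|=6  E = 1-q->0 3-q->1 4-q->1 5-q->1 6-q->1 7-q->1
step 4: apply R1 at {0↦1, 1↦3}  → |V|=7 |E|=5  E = 1-q->0 4-q->1 5-q->1 6-q->1 7-q->1
step 5: apply R1 at {0↦1, 1↦4}  → |V|=6 |E|=4  E = 1-q->0 5-q->1 6-q->1 7-q->1
step 6: apply R1 at {0↦1, 1↦5}  → |V|=5 |E|=3  E = 1-q->0 6-q->1 7-q->1
step 7: apply R1 at {0↦1, 1↦6}  → |V|=4 |E|=2  E = 1-q->0 7-q->1
step 8: apply R1 at {0↦1, 1↦7}  → |V|=3 |E|=1  E = 1-q->0
normal form: no rule applies after step 8
NF nodes: {0:D, 1:C, 2:B}

Answer: 3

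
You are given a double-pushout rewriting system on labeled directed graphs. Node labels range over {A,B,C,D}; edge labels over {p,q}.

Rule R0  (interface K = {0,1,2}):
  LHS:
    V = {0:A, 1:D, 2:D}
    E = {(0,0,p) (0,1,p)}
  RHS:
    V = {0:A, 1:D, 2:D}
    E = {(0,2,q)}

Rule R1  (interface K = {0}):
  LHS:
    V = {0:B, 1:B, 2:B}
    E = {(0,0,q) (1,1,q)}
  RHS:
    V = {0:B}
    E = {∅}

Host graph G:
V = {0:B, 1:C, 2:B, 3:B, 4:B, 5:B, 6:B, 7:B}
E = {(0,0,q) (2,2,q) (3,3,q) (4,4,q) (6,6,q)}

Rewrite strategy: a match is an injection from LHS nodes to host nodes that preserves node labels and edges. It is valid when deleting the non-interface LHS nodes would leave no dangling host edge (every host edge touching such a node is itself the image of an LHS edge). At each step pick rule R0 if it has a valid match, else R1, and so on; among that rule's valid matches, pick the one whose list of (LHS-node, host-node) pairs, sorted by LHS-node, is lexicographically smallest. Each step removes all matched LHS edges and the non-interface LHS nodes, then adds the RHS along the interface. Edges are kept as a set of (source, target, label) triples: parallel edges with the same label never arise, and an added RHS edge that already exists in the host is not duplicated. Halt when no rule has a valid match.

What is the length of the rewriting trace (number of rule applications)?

start.  V:8 E:5  edges: 0-q->0 2-q->2 3-q->3 4-q->4 6-q->6
1. fire R1 via {0↦0, 1↦2, 2↦5}  →  V:6 E:3  edges: 3-q->3 4-q->4 6-q->6
2. fire R1 via {0↦3, 1↦4, 2↦0}  →  V:4 E:1  edges: 6-q->6
normal form: no rule applies after step 2

Answer: 2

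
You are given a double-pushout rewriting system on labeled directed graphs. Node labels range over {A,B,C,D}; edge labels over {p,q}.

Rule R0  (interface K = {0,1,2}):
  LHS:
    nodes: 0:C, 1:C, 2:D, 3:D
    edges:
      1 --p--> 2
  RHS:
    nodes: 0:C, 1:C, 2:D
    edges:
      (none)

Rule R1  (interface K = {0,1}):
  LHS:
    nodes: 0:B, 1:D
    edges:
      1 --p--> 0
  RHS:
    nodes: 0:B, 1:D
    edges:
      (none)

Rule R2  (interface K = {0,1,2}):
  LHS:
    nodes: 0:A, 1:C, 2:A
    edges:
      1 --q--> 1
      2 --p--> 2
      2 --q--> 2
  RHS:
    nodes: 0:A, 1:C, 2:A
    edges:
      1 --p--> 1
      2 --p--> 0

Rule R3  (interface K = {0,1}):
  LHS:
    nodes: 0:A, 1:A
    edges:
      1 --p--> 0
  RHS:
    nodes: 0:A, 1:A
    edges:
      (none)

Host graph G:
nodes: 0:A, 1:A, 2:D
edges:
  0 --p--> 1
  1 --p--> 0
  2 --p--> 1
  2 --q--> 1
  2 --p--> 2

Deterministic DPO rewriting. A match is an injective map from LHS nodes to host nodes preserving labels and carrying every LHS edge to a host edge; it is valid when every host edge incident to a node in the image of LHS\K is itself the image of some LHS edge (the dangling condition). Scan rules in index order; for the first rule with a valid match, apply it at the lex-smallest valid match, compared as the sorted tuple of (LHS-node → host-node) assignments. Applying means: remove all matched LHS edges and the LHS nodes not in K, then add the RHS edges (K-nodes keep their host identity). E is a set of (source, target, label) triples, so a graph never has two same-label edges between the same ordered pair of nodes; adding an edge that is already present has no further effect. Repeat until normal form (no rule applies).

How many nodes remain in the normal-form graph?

start.  V:3 E:5  edges: 0-p->1 1-p->0 2-p->1 2-q->1 2-p->2
1. fire R3 via {0↦0, 1↦1}  →  V:3 E:4  edges: 0-p->1 2-p->1 2-q->1 2-p->2
2. fire R3 via {0↦1, 1↦0}  →  V:3 E:3  edges: 2-p->1 2-q->1 2-p->2
normal form: no rule applies after step 2
NF nodes: {0:A, 1:A, 2:D}

Answer: 3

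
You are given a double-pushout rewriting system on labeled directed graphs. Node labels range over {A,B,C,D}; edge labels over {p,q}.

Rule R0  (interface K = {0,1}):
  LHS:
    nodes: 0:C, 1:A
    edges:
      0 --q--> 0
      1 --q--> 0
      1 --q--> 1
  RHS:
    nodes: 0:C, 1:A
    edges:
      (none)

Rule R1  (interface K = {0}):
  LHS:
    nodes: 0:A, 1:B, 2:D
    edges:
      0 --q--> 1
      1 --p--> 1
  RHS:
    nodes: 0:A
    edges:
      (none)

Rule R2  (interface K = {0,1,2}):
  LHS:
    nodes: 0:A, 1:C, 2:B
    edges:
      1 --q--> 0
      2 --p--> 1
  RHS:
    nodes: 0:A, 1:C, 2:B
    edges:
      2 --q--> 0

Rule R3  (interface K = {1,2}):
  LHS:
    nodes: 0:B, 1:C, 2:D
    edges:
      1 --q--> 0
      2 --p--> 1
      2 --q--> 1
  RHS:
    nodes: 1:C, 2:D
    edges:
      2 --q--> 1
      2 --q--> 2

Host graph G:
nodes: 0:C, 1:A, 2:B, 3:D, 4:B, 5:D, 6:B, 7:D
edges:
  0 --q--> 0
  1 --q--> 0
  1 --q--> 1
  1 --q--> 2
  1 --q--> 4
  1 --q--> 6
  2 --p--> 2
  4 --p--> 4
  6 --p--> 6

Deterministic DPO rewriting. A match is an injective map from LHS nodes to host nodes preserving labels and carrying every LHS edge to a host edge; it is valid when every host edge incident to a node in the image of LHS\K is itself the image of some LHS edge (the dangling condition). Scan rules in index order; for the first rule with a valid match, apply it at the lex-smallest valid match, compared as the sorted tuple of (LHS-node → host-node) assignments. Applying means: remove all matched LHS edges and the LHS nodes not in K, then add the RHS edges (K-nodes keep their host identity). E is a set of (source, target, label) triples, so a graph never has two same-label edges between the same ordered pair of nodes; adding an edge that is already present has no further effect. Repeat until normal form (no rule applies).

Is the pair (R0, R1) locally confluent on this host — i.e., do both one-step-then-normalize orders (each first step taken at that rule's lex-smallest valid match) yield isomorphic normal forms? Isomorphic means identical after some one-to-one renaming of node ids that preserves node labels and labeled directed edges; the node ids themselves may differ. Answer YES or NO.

branch R0-first: apply at {0↦0, 1↦1} → |E|=6, then 3 more step(s) → NF |V|=2 |E|=0 V={0:C, 1:A} E=∅
branch R1-first: apply at {0↦1, 1↦2, 2↦3} → |E|=7, then 3 more step(s) → NF |V|=2 |E|=0 V={0:C, 1:A} E=∅
graphs isomorphic (equal up to label-preserving node renaming)

Answer: YES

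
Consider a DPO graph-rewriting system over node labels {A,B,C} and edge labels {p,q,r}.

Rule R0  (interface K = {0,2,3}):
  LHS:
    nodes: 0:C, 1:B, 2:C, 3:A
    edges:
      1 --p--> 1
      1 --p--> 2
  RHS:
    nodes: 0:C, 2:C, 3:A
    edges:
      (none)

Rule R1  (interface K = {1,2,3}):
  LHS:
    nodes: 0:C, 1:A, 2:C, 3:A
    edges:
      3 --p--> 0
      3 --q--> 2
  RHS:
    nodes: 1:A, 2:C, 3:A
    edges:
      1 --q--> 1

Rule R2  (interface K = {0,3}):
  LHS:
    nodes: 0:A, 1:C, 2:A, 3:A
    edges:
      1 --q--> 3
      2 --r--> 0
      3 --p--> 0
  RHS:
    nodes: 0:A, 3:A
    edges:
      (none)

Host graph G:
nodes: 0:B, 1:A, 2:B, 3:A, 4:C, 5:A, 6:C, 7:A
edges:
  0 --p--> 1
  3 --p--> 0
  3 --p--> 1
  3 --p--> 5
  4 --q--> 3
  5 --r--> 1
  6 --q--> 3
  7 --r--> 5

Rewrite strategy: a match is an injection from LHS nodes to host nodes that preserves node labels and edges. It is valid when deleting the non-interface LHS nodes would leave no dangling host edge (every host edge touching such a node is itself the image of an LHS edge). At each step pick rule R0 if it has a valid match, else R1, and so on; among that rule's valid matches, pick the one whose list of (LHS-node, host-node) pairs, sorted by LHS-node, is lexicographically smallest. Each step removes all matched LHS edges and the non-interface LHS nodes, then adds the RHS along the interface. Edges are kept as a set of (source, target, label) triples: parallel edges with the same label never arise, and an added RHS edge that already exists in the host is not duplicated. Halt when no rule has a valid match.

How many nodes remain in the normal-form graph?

[0] host  ⇒  8 nodes, 8 edges  {0-p->1 3-p->0 3-p->1 3-p->5 4-q->3 5-r->1 6-q->3 7-r->5}
[1] R2 @ {0↦5, 1↦4, 2↦7, 3↦3}  ⇒  6 nodes, 5 edges  {0-p->1 3-p->0 3-p->1 5-r->1 6-q->3}
[2] R2 @ {0↦1, 1↦6, 2↦5, 3↦3}  ⇒  4 nodes, 2 edges  {0-p->1 3-p->0}
normal form: no rule applies after step 2
NF nodes: {0:B, 1:A, 2:B, 3:A}

Answer: 4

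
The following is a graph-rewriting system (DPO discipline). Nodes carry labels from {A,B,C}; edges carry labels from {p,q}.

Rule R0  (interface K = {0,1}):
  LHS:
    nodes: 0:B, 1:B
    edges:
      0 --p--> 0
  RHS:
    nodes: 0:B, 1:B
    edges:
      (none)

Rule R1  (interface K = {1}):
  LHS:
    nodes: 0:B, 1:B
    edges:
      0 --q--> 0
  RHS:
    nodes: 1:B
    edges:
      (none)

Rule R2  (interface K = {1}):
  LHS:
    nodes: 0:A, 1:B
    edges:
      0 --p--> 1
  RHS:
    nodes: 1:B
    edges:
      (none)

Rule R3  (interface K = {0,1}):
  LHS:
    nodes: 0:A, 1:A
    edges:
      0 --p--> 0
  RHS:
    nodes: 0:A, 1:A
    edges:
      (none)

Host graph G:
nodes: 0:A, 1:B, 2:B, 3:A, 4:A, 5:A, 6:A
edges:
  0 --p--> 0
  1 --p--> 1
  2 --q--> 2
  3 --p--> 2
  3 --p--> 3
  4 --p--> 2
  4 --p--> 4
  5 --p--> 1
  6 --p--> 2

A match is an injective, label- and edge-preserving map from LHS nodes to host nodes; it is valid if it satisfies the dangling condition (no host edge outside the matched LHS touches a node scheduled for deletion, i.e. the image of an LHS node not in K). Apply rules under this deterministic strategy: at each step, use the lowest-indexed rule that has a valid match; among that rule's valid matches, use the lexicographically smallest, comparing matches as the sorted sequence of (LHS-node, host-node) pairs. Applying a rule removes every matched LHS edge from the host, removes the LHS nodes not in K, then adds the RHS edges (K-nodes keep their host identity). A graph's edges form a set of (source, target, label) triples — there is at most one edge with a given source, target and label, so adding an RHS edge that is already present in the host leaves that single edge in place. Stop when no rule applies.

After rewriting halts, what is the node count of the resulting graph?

initial: |V|=7 |E|=9  E = 0-p->0 1-p->1 2-q->2 3-p->2 3-p->3 4-p->2 4-p->4 5-p->1 6-p->2
step 1: apply R0 at {0↦1, 1↦2}  → |V|=7 |E|=8  E = 0-p->0 2-q->2 3-p->2 3-p->3 4-p->2 4-p->4 5-p->1 6-p->2
step 2: apply R2 at {0↦5, 1↦1}  → |V|=6 |E|=7  E = 0-p->0 2-q->2 3-p->2 3-p->3 4-p->2 4-p->4 6-p->2
step 3: apply R2 at {0↦6, 1↦2}  → |V|=5 |E|=6  E = 0-p->0 2-q->2 3-p->2 3-p->3 4-p->2 4-p->4
step 4: apply R3 at {0↦0, 1↦3}  → |V|=5 |E|=5  E = 2-q->2 3-p->2 3-p->3 4-p->2 4-p->4
step 5: apply R3 at {0↦3, 1↦0}  → |V|=5 |E|=4  E = 2-q->2 3-p->2 4-p->2 4-p->4
step 6: apply R2 at {0↦3, 1↦2}  → |V|=4 |E|=3  E = 2-q->2 4-p->2 4-p->4
step 7: apply R3 at {0↦4, 1↦0}  → |V|=4 |E|=2  E = 2-q->2 4-p->2
step 8: apply R2 at {0↦4, 1↦2}  → |V|=3 |E|=1  E = 2-q->2
step 9: apply R1 at {0↦2, 1↦1}  → |V|=2 |E|=0  E = ∅
normal form: no rule applies after step 9
NF nodes: {0:A, 1:B}

Answer: 2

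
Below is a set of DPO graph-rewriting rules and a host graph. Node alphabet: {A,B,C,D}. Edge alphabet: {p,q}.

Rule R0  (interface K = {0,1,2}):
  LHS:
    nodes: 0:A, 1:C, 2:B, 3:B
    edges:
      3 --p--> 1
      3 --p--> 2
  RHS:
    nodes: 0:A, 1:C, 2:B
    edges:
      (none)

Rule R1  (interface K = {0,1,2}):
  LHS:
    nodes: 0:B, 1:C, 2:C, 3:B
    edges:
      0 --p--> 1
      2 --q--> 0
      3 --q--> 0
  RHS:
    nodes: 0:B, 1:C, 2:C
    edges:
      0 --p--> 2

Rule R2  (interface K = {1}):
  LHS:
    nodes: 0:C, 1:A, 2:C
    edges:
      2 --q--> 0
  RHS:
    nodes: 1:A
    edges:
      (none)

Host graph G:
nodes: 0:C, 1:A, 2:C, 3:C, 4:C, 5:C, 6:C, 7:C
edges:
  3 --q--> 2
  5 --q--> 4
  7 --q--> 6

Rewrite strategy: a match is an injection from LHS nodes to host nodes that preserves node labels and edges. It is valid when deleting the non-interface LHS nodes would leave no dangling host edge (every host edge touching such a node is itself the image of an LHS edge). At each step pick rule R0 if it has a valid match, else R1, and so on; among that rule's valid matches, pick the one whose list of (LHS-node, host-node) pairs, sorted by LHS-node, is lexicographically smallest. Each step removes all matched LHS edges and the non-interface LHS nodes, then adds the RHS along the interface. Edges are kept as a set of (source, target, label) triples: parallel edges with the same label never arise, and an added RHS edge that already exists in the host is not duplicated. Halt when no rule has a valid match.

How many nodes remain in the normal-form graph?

Answer: 2

Steps:
start.  V:8 E:3  edges: 3-q->2 5-q->4 7-q->6
1. fire R2 via {0↦2, 1↦1, 2↦3}  →  V:6 E:2  edges: 5-q->4 7-q->6
2. fire R2 via {0↦4, 1↦1, 2↦5}  →  V:4 E:1  edges: 7-q->6
3. fire R2 via {0↦6, 1↦1, 2↦7}  →  V:2 E:0  edges: ∅
normal form: no rule applies after step 3
NF nodes: {0:C, 1:A}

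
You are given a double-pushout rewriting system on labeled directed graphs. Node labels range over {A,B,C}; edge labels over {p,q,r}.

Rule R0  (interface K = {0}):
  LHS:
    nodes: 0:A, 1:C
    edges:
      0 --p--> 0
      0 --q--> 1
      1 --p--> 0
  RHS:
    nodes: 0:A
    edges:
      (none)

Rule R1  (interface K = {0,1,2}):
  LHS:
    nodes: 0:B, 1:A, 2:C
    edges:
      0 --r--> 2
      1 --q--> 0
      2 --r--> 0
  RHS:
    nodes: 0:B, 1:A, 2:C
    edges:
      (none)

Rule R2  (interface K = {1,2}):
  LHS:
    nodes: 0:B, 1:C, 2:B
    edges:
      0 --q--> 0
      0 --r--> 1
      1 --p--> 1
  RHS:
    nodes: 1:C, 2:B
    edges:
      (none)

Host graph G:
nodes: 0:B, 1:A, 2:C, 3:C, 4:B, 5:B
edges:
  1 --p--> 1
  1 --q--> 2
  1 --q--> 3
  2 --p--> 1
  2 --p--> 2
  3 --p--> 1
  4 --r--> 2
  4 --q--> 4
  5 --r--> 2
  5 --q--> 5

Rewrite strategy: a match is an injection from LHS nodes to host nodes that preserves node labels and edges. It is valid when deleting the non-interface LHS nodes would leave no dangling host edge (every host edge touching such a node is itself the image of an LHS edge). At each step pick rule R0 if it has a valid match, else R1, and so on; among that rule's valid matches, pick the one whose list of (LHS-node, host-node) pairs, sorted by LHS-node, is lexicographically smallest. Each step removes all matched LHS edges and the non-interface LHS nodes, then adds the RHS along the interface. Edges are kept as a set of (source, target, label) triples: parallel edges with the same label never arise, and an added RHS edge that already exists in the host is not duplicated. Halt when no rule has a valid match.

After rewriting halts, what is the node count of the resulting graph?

initial: |V|=6 |E|=10  E = 1-p->1 1-q->2 1-q->3 2-p->1 2-p->2 3-p->1 4-r->2 4-q->4 5-r->2 5-q->5
step 1: apply R0 at {0↦1, 1↦3}  → |V|=5 |E|=7  E = 1-q->2 2-p->1 2-p->2 4-r->2 4-q->4 5-r->2 5-q->5
step 2: apply R2 at {0↦4, 1↦2, 2↦0}  → |V|=4 |E|=4  E = 1-q->2 2-p->1 5-r->2 5-q->5
normal form: no rule applies after step 2
NF nodes: {0:B, 1:A, 2:C, 5:B}

Answer: 4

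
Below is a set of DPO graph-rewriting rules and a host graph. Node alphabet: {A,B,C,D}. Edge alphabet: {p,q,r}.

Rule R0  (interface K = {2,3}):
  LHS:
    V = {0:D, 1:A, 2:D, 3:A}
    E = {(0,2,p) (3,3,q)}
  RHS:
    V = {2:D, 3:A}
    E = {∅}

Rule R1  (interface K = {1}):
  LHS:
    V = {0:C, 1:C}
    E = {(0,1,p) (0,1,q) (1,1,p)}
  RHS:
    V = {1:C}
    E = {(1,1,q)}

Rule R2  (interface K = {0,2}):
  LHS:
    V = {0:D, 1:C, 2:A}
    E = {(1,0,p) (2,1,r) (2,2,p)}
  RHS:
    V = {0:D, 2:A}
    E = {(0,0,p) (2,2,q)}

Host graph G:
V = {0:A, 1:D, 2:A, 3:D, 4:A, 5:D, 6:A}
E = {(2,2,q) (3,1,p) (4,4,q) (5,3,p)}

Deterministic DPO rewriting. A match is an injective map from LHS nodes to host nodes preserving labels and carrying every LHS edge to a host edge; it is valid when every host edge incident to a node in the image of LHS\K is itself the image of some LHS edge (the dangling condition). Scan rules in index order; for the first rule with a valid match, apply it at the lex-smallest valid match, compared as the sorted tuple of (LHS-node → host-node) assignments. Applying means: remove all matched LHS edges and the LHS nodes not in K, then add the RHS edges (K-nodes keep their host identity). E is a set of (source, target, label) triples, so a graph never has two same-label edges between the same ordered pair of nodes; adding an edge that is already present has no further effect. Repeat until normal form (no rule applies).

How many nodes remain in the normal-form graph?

Answer: 3

Derivation:
[0] host  ⇒  7 nodes, 4 edges  {2-q->2 3-p->1 4-q->4 5-p->3}
[1] R0 @ {0↦5, 1↦0, 2↦3, 3↦2}  ⇒  5 nodes, 2 edges  {3-p->1 4-q->4}
[2] R0 @ {0↦3, 1↦2, 2↦1, 3↦4}  ⇒  3 nodes, 0 edges  {∅}
normal form: no rule applies after step 2
NF nodes: {1:D, 4:A, 6:A}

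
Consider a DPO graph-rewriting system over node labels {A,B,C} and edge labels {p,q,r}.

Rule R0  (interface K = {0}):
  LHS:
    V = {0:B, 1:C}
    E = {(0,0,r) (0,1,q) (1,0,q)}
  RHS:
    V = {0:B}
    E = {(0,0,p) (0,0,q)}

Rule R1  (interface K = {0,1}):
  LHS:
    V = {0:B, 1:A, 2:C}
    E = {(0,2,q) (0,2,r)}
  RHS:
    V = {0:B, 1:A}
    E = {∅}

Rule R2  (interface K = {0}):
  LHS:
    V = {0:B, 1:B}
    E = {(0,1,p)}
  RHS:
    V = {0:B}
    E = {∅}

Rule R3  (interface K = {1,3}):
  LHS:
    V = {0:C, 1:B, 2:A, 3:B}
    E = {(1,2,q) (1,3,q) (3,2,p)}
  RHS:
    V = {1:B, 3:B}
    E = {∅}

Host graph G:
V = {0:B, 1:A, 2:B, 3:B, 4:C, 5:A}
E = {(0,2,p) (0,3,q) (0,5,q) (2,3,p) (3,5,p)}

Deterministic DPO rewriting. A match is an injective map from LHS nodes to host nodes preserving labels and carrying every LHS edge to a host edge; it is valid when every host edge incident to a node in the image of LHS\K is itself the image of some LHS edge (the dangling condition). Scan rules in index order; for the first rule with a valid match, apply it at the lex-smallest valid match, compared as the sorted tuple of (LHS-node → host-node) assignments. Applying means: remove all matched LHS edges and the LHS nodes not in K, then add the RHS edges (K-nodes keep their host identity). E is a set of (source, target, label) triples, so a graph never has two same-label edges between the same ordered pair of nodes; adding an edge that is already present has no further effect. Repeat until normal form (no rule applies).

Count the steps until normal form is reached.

Answer: 3

Rewrite trace:
start.  V:6 E:5  edges: 0-p->2 0-q->3 0-q->5 2-p->3 3-p->5
1. fire R3 via {0↦4, 1↦0, 2↦5, 3↦3}  →  V:4 E:2  edges: 0-p->2 2-p->3
2. fire R2 via {0↦2, 1↦3}  →  V:3 E:1  edges: 0-p->2
3. fire R2 via {0↦0, 1↦2}  →  V:2 E:0  edges: ∅
final graph: no rule applies after step 3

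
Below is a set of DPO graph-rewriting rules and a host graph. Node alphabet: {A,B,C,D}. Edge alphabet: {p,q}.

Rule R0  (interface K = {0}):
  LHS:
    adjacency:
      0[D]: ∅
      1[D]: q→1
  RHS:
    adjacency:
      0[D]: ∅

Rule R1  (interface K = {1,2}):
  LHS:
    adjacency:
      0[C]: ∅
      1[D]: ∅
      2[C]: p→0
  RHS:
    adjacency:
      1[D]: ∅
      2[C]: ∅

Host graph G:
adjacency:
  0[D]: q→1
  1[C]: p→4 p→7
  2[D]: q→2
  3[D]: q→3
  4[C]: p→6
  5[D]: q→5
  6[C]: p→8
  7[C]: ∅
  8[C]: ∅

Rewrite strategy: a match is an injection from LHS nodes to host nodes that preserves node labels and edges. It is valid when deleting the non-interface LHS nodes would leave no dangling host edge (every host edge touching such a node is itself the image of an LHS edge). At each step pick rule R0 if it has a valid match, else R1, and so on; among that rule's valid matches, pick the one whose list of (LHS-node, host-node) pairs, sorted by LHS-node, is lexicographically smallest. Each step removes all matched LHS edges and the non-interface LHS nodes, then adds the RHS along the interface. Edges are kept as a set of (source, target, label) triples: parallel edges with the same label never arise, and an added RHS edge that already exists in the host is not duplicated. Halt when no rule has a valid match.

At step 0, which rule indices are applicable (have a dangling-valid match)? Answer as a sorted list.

Answer: [R0,R1]

Rewrite trace:
R0: 9 valid matches — {0↦0, 1↦2}, {0↦0, 1↦3}, {0↦0, 1↦5} (+6 more)
R1: 8 valid matches — {0↦7, 1↦0, 2↦1}, {0↦7, 1↦2, 2↦1}, {0↦7, 1↦3, 2↦1} (+5 more)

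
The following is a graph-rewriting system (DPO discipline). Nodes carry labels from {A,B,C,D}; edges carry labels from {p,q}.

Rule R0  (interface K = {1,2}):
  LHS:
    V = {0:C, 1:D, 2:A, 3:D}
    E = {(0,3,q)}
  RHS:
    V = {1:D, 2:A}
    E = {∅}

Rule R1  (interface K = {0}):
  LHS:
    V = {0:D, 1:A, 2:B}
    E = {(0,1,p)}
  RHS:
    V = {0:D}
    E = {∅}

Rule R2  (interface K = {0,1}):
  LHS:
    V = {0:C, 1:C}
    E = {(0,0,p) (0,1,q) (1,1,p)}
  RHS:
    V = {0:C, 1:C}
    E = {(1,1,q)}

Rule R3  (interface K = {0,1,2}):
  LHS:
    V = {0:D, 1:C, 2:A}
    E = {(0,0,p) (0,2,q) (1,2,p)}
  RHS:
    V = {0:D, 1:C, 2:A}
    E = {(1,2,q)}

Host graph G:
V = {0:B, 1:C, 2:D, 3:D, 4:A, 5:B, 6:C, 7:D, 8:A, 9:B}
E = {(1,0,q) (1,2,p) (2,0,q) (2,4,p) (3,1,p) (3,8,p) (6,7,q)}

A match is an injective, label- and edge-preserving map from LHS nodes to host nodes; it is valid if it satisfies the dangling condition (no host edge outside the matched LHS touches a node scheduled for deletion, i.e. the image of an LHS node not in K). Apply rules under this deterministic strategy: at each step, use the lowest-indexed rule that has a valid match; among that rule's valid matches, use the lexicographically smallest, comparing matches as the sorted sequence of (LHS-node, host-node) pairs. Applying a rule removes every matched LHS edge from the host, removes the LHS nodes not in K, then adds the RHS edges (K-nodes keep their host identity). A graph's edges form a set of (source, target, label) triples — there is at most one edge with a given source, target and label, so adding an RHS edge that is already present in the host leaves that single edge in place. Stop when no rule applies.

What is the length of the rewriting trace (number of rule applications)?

Answer: 3

Derivation:
start.  V:10 E:7  edges: 1-q->0 1-p->2 2-q->0 2-p->4 3-p->1 3-p->8 6-q->7
1. fire R0 via {0↦6, 1↦2, 2↦4, 3↦7}  →  V:8 E:6  edges: 1-q->0 1-p->2 2-q->0 2-p->4 3-p->1 3-p->8
2. fire R1 via {0↦2, 1↦4, 2↦5}  →  V:6 E:5  edges: 1-q->0 1-p->2 2-q->0 3-p->1 3-p->8
3. fire R1 via {0↦3, 1↦8, 2↦9}  →  V:4 E:4  edges: 1-q->0 1-p->2 2-q->0 3-p->1
halt: no rule applies after step 3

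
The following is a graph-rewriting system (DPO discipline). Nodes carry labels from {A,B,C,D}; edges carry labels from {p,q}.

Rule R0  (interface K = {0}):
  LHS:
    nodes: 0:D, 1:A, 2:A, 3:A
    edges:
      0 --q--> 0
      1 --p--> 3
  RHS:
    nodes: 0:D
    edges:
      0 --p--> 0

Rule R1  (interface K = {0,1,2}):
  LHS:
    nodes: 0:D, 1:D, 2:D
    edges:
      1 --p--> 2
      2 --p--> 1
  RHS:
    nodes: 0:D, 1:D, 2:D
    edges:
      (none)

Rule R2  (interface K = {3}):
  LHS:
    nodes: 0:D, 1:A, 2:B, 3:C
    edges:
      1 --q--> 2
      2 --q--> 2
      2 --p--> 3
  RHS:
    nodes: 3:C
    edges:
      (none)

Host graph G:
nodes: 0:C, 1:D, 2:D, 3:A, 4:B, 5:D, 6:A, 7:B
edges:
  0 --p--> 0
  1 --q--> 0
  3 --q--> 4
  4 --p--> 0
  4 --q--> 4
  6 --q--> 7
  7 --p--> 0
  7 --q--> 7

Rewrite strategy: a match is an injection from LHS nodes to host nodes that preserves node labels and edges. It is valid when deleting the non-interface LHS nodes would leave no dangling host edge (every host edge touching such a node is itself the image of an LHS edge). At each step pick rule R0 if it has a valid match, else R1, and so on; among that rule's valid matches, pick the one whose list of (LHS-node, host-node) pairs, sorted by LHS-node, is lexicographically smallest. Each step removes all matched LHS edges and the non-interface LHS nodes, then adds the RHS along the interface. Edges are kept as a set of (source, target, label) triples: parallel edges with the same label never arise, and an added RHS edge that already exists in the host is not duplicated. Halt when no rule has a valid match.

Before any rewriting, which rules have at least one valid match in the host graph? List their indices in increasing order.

Answer: [R2]

Derivation:
R0: no valid match — LHS pattern not found
R1: no valid match — LHS pattern not found
R2: 4 valid matches — {0↦2, 1↦3, 2↦4, 3↦0}, {0↦2, 1↦6, 2↦7, 3↦0}, {0↦5, 1↦3, 2↦4, 3↦0} (+1 more)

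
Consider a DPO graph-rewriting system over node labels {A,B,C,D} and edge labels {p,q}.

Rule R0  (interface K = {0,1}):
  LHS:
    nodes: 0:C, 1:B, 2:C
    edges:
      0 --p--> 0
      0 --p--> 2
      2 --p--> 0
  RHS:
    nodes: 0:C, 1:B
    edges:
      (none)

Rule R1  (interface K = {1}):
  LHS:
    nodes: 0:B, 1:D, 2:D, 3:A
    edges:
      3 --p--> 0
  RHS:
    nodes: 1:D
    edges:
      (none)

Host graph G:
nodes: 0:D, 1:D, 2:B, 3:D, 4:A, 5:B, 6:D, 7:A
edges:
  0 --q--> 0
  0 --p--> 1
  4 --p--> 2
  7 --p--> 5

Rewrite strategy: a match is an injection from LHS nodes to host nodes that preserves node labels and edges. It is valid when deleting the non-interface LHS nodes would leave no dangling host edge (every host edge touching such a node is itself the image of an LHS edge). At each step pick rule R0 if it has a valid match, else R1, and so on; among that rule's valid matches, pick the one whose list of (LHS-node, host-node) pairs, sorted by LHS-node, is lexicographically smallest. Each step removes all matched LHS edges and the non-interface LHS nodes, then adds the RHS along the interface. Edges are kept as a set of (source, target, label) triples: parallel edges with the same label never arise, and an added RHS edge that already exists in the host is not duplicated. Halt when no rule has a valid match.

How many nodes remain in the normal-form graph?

initial: |V|=8 |E|=4  E = 0-q->0 0-p->1 4-p->2 7-p->5
step 1: apply R1 at {0↦2, 1↦0, 2↦3, 3↦4}  → |V|=5 |E|=3  E = 0-q->0 0-p->1 7-p->5
step 2: apply R1 at {0↦5, 1↦0, 2↦6, 3↦7}  → |V|=2 |E|=2  E = 0-q->0 0-p->1
normal form: no rule applies after step 2
NF nodes: {0:D, 1:D}

Answer: 2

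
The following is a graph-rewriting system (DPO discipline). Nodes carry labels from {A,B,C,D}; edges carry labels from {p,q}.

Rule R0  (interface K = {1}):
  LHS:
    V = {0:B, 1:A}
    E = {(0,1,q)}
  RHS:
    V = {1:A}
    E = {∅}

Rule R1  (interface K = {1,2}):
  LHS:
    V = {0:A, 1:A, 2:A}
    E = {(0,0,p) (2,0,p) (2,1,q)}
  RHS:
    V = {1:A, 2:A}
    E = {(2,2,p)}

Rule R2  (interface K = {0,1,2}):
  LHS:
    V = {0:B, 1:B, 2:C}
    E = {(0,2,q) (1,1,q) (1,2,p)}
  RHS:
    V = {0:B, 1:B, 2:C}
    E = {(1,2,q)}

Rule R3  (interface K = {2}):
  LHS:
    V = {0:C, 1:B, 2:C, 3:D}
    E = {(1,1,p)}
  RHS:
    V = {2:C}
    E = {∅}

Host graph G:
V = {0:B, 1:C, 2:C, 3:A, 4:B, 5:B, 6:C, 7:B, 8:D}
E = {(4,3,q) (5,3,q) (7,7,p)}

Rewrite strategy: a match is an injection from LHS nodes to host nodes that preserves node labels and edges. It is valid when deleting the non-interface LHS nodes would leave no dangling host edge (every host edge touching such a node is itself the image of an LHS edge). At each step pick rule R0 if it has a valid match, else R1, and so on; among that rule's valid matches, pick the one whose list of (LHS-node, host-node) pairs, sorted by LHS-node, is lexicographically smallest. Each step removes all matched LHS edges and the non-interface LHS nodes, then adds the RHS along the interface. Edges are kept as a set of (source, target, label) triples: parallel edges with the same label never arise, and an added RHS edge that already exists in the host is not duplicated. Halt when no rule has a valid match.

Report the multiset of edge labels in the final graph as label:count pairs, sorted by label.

Answer: (no edges)

Derivation:
[0] host  ⇒  9 nodes, 3 edges  {4-q->3 5-q->3 7-p->7}
[1] R0 @ {0↦4, 1↦3}  ⇒  8 nodes, 2 edges  {5-q->3 7-p->7}
[2] R0 @ {0↦5, 1↦3}  ⇒  7 nodes, 1 edges  {7-p->7}
[3] R3 @ {0↦1, 1↦7, 2↦2, 3↦8}  ⇒  4 nodes, 0 edges  {∅}
final graph: no rule applies after step 3
NF edges: []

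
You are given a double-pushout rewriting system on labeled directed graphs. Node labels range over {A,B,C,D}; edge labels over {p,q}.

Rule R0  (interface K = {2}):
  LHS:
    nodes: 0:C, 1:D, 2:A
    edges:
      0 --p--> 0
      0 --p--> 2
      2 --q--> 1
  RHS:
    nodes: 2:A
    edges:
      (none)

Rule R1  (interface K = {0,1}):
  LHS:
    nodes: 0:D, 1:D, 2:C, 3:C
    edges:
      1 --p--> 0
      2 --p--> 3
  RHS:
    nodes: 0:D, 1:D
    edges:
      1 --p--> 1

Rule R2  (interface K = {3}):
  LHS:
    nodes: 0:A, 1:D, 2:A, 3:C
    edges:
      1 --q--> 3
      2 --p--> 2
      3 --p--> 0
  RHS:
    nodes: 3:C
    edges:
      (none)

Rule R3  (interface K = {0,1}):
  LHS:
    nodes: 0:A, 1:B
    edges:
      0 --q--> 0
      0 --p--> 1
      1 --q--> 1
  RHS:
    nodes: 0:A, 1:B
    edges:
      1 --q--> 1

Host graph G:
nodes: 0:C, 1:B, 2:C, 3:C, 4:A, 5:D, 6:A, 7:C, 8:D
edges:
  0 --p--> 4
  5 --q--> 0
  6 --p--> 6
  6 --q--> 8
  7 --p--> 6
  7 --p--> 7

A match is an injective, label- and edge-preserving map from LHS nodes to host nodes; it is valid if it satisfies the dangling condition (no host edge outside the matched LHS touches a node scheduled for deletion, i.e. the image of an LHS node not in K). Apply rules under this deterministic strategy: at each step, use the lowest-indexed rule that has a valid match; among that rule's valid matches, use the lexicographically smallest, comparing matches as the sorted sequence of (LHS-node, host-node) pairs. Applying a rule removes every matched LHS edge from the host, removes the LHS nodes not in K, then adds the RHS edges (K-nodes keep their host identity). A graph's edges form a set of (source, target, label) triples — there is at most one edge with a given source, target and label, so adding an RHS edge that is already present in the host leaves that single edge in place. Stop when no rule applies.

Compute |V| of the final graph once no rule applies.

Answer: 4

Rewrite trace:
initial: |V|=9 |E|=6  E = 0-p->4 5-q->0 6-p->6 6-q->8 7-p->6 7-p->7
step 1: apply R0 at {0↦7, 1↦8, 2↦6}  → |V|=7 |E|=3  E = 0-p->4 5-q->0 6-p->6
step 2: apply R2 at {0↦4, 1↦5, 2↦6, 3↦0}  → |V|=4 |E|=0  E = ∅
halt: no rule applies after step 2
NF nodes: {0:C, 1:B, 2:C, 3:C}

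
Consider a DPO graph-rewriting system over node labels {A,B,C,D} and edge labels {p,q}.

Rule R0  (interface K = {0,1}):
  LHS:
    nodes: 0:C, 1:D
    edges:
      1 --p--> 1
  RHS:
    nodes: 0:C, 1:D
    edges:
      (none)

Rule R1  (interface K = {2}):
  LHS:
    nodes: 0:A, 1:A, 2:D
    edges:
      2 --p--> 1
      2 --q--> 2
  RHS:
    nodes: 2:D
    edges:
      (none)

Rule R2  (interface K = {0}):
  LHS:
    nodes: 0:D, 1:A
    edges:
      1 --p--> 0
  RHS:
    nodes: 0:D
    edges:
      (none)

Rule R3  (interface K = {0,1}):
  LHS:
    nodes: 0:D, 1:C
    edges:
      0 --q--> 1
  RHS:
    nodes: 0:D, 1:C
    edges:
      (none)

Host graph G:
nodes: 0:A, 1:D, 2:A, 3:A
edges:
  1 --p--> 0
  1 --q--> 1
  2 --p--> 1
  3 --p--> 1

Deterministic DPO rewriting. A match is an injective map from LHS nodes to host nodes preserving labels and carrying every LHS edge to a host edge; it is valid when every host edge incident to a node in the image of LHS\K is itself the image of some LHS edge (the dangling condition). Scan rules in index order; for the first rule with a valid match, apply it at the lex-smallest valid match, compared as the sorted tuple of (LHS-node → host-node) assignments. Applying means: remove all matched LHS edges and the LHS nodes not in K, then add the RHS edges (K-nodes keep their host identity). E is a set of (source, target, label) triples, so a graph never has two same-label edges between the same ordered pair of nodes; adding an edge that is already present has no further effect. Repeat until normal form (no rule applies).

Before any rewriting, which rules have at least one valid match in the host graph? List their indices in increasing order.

R0: no valid match — LHS pattern not found
R1: no valid match — 2 raw matches, all fail dangling condition
R2: 2 valid matches — {0↦1, 1↦2}, {0↦1, 1↦3}
R3: no valid match — LHS pattern not found

Answer: [R2]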